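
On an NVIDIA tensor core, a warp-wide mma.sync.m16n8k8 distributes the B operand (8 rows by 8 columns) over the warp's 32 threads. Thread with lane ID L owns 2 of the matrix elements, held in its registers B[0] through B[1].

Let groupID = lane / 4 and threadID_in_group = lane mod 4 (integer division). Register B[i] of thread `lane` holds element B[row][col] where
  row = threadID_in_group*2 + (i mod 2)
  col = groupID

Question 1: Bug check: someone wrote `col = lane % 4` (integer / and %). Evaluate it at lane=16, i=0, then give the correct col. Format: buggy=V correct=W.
buggy=0 correct=4

`lane % 4`[16,0]→0
lane 16→16/4=4, 16 mod 4=0
i=0  r:2·0+0→0  c:4
col: 0 vs 4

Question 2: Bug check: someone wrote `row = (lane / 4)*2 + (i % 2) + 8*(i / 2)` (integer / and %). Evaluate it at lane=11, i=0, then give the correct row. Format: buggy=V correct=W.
buggy=4 correct=6

`(lane / 4)*2 + (i % 2) + 8*(i / 2)`[11,0]->4
lane 11->11/4=2, 11 mod 4=3
i=0  r:2·3+0->6  c:2
row: 4 vs 6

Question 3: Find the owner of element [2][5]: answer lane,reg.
c:5=>grp=5  r:2=>tig=1,lo=0
L=5*4+1=21  i=0=0

21,0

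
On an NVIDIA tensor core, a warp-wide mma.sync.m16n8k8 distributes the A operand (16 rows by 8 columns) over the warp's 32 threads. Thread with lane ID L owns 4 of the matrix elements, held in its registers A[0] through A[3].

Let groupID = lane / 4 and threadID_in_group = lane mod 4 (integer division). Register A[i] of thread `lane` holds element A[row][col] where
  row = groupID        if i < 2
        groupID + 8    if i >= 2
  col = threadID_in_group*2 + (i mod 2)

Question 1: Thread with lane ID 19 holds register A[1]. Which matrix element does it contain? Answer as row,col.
lane 19->19/4=4, 19 mod 4=3
i=1  r:4+0->4  c:2·3+1->7

4,7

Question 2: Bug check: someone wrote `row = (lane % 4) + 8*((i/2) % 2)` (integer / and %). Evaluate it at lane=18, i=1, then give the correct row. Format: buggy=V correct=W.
buggy=2 correct=4

`(lane % 4) + 8*((i/2) % 2)`[18,1]->2
18: gid=4,tid=2
[1] (4+0,2*2+1) = (4,5)
row: 2 vs 4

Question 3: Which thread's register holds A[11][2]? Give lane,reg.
r: 11->gid=3,r8=1  c: 2->tid=1,i&1=0
L=3*4+1=13  i=1*2+0=2

13,2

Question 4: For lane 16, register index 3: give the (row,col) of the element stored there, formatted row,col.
12,1

16: gid=4,tid=0
[3] (4+8,0*2+1) = (12,1)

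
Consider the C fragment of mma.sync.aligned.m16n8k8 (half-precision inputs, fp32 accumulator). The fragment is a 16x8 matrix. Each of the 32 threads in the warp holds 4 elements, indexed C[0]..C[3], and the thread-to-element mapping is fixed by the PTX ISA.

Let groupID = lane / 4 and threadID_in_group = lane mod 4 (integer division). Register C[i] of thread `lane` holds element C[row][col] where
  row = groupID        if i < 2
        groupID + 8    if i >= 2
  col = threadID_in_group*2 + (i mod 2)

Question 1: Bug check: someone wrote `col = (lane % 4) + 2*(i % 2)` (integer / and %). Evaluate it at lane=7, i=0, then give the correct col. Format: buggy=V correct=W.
`(lane % 4) + 2*(i % 2)`[7,0]->3
lane 7: gid=1 (7/4), tid=3 (7%4)
i=0: r=1+0=1, c=3*2+0=6
col: 3 vs 6

buggy=3 correct=6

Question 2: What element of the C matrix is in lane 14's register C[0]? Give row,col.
3,4

14: g=3,t=2
[0] (3+0,2*2+0) = (3,4)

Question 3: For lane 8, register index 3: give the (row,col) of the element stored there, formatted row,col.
10,1

8: G=2,T=0
[3] (2+8,0*2+1) = (10,1)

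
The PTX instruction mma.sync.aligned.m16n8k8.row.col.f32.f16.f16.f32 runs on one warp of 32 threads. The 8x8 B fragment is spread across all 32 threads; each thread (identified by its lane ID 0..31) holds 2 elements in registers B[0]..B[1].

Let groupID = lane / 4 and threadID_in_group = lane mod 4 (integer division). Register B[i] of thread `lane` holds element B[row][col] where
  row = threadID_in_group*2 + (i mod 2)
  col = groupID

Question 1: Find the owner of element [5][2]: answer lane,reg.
c: 2->gid=2  r: 5->tid=2,i&1=1
L=2*4+2=10  i=1=1

10,1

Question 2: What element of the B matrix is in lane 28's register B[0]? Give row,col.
lane 28: G=7 (28/4), T=0 (28%4)
i=0: r=0*2+0=0, c=G=7

0,7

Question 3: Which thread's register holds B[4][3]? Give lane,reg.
c:3=>grp=3  r:4=>tig=2,lo=0
L=3*4+2=14  i=0=0

14,0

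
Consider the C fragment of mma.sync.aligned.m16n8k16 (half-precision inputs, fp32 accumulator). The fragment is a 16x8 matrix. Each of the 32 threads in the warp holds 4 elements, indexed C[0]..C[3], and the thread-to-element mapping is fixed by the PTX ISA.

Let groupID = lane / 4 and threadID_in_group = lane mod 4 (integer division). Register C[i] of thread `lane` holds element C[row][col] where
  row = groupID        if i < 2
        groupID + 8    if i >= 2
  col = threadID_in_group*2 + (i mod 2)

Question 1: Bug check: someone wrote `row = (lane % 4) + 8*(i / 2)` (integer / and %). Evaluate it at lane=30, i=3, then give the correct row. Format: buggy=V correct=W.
buggy=10 correct=15

`(lane % 4) + 8*(i / 2)`[30,3]=>10
lane 30=>30/4=7, 30 mod 4=2
i=3  r:7+8=>15  c:2·2+1=>5
row: 10 vs 15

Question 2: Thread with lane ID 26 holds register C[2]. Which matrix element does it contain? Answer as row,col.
14,4

26: gid=6,tid=2
[2] (6+8,2*2+0) = (14,4)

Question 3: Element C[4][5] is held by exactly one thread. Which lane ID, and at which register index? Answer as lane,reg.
18,1

r: 4->gid=4,r8=0  c: 5->tid=2,i&1=1
L=4*4+2=18  i=0*2+1=1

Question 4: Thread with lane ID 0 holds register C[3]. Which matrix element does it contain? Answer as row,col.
L=0⇒gr=0>>2=0, th=0&3=0
[3]⇒row 0+8=8  col 0·2+1=1

8,1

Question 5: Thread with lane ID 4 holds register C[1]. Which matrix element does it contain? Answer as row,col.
1,1

lane 4: grp=1 (4/4), tig=0 (4%4)
i=1: r=1+0=1, c=0*2+1=1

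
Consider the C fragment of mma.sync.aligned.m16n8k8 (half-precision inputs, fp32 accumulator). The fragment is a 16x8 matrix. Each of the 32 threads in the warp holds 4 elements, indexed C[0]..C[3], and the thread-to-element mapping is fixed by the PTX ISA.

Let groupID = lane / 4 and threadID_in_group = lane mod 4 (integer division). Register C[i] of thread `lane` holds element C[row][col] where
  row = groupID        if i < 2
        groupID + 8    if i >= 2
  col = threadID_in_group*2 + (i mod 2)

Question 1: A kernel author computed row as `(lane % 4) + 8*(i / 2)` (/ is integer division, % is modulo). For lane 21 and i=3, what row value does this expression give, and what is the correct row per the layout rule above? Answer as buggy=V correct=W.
buggy=9 correct=13

`(lane % 4) + 8*(i / 2)`[21,3]->9
lane 21->21/4=5, 21 mod 4=1
i=3  r:5+8->13  c:2·1+1->3
row: 9 vs 13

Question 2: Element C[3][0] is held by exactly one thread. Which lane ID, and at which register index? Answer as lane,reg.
r=3->g=3,rb=0  c=0->t=0,b0=0
L=3*4+0=12  i=0*2+0=0

12,0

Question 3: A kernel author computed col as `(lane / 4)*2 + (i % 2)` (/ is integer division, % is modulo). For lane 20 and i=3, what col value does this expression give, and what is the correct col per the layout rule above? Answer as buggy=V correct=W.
buggy=11 correct=1

`(lane / 4)*2 + (i % 2)`[20,3]→11
L=20→G=20>>2=5, T=20&3=0
[3]→row 5+8=13  col 0·2+1=1
col: 11 vs 1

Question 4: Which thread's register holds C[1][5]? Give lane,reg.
6,1

r: 1->gid=1,r8=0  c: 5->tid=2,i&1=1
L=1*4+2=6  i=0*2+1=1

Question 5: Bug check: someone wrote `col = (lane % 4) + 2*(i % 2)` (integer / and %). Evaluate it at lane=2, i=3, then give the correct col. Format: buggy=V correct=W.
buggy=4 correct=5

`(lane % 4) + 2*(i % 2)`[2,3]->4
lane 2->2/4=0, 2 mod 4=2
i=3  r:0+8->8  c:2·2+1->5
col: 4 vs 5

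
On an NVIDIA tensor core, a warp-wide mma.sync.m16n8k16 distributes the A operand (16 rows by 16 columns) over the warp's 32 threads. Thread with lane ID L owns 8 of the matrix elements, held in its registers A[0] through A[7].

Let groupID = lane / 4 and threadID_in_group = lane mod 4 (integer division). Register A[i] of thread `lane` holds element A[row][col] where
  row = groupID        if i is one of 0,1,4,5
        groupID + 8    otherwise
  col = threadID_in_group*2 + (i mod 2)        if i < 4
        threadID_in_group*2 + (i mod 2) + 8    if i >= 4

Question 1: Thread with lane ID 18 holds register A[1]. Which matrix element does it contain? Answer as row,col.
L=18->g=18>>2=4, t=18&3=2
[1]->row 4+0=4  col 2·2+1+0=5

4,5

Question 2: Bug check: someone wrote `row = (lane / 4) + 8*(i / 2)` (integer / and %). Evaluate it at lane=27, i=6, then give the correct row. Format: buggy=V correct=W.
buggy=30 correct=14

`(lane / 4) + 8*(i / 2)`[27,6]=>30
27: grp=6,tig=3
[6] (6+8,3*2+0+8) = (14,14)
row: 30 vs 14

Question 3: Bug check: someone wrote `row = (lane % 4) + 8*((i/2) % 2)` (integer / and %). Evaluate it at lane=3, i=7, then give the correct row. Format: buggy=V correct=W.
buggy=11 correct=8

`(lane % 4) + 8*((i/2) % 2)`[3,7]⇒11
lane 3⇒3/4=0, 3 mod 4=3
i=7  r:0+8⇒8  c:2·3+1+8⇒15
row: 11 vs 8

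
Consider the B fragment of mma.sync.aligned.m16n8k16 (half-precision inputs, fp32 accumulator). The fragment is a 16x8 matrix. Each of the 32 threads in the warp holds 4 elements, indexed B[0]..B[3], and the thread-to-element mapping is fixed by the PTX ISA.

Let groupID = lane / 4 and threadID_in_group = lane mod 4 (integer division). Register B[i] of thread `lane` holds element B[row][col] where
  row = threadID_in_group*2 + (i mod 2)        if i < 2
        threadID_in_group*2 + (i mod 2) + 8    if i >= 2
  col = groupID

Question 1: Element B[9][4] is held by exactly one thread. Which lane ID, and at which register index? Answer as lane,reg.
16,3

c=4⇒gr=4  r=9⇒Rb=1,th=0,odd=1
L=4*4+0=16  i=1*2+1=3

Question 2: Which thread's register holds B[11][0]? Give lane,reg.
c: 0->gid=0  r: 11->r8=1,tid=1,i&1=1
L=0*4+1=1  i=1*2+1=3

1,3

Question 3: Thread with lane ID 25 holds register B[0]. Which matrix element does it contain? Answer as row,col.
2,6

lane 25->25/4=6, 25 mod 4=1
i=0  r:2·1+0+0->2  c:6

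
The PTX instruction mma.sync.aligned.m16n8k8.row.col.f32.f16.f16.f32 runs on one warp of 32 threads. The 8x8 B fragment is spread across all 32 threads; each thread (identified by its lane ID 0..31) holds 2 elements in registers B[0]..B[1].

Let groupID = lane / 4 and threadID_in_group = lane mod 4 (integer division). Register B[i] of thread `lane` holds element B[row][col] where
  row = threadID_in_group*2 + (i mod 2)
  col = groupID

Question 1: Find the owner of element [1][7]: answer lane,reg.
28,1

c=7⇒gr=7  r=1⇒th=0,odd=1
L=7*4+0=28  i=1=1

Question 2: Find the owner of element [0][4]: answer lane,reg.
c:4=>grp=4  r:0=>tig=0,lo=0
L=4*4+0=16  i=0=0

16,0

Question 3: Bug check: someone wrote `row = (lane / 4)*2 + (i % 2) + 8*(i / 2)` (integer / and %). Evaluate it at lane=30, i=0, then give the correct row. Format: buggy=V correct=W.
buggy=14 correct=4

`(lane / 4)*2 + (i % 2) + 8*(i / 2)`[30,0]=>14
L=30=>grp=30>>2=7, tig=30&3=2
[0]=>row 2·2+0=4  col grp=7
row: 14 vs 4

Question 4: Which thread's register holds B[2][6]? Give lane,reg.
c=6→G=6  r=2→T=1,p=0
L=6*4+1=25  i=0=0

25,0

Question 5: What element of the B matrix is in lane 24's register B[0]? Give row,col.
0,6

24: gr=6,th=0
[0] (0*2+0,6) = (0,6)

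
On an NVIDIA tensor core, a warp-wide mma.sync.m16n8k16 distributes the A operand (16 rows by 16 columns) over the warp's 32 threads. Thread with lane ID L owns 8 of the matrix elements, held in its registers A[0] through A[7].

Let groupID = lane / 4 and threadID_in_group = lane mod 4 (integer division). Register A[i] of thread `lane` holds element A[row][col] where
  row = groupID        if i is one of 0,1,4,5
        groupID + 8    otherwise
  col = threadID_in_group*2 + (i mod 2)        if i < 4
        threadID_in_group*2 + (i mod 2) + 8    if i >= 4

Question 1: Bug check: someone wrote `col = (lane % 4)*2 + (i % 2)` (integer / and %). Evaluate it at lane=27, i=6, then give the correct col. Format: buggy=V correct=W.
buggy=6 correct=14

`(lane % 4)*2 + (i % 2)`[27,6]->6
lane 27->27/4=6, 27 mod 4=3
i=6  r:6+8->14  c:2·3+0+8->14
col: 6 vs 14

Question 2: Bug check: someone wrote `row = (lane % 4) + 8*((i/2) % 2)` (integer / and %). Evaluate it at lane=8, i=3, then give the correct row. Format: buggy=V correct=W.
buggy=8 correct=10

`(lane % 4) + 8*((i/2) % 2)`[8,3]=>8
8: grp=2,tig=0
[3] (2+8,0*2+1+0) = (10,1)
row: 8 vs 10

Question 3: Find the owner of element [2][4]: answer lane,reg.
10,0

r=2→G=2,rhi=0  c=4→chi=0,T=2,p=0
L=2*4+2=10  i=0*4+0*2+0=0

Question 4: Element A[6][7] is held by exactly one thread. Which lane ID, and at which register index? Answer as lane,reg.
27,1

r=6⇒gr=6,Rb=0  c=7⇒Cb=0,th=3,odd=1
L=6*4+3=27  i=0*4+0*2+1=1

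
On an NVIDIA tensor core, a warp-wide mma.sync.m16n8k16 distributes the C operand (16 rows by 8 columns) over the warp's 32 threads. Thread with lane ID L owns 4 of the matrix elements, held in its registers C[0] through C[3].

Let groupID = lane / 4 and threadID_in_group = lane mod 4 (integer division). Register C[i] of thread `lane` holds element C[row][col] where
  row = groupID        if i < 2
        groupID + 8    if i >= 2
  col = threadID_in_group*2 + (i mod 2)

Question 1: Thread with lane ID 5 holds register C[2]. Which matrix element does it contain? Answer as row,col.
5: gr=1,th=1
[2] (1+8,1*2+0) = (9,2)

9,2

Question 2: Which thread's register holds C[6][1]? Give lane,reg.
r:6=>grp=6,rB=0  c:1=>tig=0,lo=1
L=6*4+0=24  i=0*2+1=1

24,1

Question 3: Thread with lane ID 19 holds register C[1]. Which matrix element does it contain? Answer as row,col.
4,7

L=19->g=19>>2=4, t=19&3=3
[1]->row 4+0=4  col 3·2+1=7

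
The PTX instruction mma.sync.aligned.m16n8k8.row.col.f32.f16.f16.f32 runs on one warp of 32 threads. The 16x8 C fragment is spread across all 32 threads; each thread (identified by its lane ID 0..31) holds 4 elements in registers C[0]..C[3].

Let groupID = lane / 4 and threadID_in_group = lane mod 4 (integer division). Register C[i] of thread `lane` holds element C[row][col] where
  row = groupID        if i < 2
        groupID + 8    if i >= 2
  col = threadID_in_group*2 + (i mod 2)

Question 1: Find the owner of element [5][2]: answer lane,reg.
r=5→G=5,rhi=0  c=2→T=1,p=0
L=5*4+1=21  i=0*2+0=0

21,0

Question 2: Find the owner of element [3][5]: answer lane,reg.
r=3->g=3,rb=0  c=5->t=2,b0=1
L=3*4+2=14  i=0*2+1=1

14,1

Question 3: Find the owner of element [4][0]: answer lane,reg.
16,0

r: 4->gid=4,r8=0  c: 0->tid=0,i&1=0
L=4*4+0=16  i=0*2+0=0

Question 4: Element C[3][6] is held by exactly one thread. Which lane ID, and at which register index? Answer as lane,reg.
15,0

r: 3->gid=3,r8=0  c: 6->tid=3,i&1=0
L=3*4+3=15  i=0*2+0=0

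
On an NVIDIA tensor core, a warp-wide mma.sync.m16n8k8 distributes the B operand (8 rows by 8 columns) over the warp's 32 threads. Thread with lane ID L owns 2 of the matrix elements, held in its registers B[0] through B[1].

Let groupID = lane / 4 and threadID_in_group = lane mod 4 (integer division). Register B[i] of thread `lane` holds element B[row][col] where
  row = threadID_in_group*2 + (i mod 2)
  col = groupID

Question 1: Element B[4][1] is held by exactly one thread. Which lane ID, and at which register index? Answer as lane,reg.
6,0

c=1→G=1  r=4→T=2,p=0
L=1*4+2=6  i=0=0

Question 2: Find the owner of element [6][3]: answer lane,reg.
15,0

c=3⇒gr=3  r=6⇒th=3,odd=0
L=3*4+3=15  i=0=0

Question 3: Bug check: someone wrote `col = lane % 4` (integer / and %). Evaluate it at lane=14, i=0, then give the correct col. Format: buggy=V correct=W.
`lane % 4`[14,0]=>2
L=14=>grp=14>>2=3, tig=14&3=2
[0]=>row 2·2+0=4  col grp=3
col: 2 vs 3

buggy=2 correct=3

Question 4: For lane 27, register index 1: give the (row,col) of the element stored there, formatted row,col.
7,6

27: gid=6,tid=3
[1] (3*2+1,6) = (7,6)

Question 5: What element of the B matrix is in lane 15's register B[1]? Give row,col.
7,3

L=15⇒gr=15>>2=3, th=15&3=3
[1]⇒row 3·2+1=7  col gr=3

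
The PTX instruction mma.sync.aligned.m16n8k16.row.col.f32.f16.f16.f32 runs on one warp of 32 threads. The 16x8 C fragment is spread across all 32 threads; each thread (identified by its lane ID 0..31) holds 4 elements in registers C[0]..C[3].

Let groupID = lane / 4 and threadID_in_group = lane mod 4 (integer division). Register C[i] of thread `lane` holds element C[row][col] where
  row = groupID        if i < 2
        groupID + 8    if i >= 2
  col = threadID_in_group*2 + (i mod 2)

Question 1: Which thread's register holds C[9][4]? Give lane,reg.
r=9→G=1,rhi=1  c=4→T=2,p=0
L=1*4+2=6  i=1*2+0=2

6,2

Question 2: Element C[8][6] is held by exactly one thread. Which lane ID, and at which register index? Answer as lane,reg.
3,2

r=8⇒gr=0,Rb=1  c=6⇒th=3,odd=0
L=0*4+3=3  i=1*2+0=2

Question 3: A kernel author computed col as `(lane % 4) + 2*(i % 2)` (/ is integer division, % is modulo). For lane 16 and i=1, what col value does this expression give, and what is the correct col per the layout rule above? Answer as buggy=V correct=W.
`(lane % 4) + 2*(i % 2)`[16,1]->2
lane 16->16/4=4, 16 mod 4=0
i=1  r:4+0->4  c:2·0+1->1
col: 2 vs 1

buggy=2 correct=1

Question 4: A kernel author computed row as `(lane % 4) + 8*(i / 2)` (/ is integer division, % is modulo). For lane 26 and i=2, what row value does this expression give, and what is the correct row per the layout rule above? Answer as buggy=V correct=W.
`(lane % 4) + 8*(i / 2)`[26,2]->10
26: gid=6,tid=2
[2] (6+8,2*2+0) = (14,4)
row: 10 vs 14

buggy=10 correct=14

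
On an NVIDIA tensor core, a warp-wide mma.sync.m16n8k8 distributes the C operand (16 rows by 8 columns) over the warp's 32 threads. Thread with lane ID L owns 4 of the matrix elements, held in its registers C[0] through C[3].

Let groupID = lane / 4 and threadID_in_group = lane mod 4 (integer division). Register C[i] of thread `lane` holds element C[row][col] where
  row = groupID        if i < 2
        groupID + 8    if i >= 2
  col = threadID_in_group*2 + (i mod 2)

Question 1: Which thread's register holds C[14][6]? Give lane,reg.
27,2

r:14=>grp=6,rB=1  c:6=>tig=3,lo=0
L=6*4+3=27  i=1*2+0=2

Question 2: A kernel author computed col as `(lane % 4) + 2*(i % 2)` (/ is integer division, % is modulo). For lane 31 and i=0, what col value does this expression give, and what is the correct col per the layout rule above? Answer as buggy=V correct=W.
`(lane % 4) + 2*(i % 2)`[31,0]→3
L=31→G=31>>2=7, T=31&3=3
[0]→row 7+0=7  col 3·2+0=6
col: 3 vs 6

buggy=3 correct=6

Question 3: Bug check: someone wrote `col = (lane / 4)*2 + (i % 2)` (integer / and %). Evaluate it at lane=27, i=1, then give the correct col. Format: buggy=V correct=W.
`(lane / 4)*2 + (i % 2)`[27,1]→13
27: G=6,T=3
[1] (6+0,3*2+1) = (6,7)
col: 13 vs 7

buggy=13 correct=7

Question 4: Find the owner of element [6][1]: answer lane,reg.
r:6=>grp=6,rB=0  c:1=>tig=0,lo=1
L=6*4+0=24  i=0*2+1=1

24,1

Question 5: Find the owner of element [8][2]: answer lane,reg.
1,2

r=8⇒gr=0,Rb=1  c=2⇒th=1,odd=0
L=0*4+1=1  i=1*2+0=2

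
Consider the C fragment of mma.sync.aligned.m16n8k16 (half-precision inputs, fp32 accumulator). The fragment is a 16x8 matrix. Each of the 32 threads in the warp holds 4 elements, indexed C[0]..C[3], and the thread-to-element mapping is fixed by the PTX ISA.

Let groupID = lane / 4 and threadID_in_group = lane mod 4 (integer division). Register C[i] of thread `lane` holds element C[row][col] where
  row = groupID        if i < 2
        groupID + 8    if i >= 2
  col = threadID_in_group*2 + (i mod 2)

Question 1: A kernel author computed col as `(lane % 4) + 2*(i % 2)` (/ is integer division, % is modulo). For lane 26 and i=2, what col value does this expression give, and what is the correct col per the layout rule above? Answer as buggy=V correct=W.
buggy=2 correct=4

`(lane % 4) + 2*(i % 2)`[26,2]=>2
lane 26: grp=6 (26/4), tig=2 (26%4)
i=2: r=6+8=14, c=2*2+0=4
col: 2 vs 4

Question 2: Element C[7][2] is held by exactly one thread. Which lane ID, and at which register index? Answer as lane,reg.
r=7⇒gr=7,Rb=0  c=2⇒th=1,odd=0
L=7*4+1=29  i=0*2+0=0

29,0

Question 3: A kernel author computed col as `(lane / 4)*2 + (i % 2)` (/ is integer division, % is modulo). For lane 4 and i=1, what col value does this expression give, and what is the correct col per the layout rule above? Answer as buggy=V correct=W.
buggy=3 correct=1

`(lane / 4)*2 + (i % 2)`[4,1]⇒3
lane 4: gr=1 (4/4), th=0 (4%4)
i=1: r=1+0=1, c=0*2+1=1
col: 3 vs 1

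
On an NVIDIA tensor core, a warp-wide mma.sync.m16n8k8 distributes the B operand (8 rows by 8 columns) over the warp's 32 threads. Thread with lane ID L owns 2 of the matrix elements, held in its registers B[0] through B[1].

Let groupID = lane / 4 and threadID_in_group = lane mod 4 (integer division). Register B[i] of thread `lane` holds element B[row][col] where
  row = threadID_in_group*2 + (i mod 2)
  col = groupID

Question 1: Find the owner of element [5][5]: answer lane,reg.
c=5→G=5  r=5→T=2,p=1
L=5*4+2=22  i=1=1

22,1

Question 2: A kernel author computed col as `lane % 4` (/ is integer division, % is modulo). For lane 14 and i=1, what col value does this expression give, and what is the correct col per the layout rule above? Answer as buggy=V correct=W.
`lane % 4`[14,1]->2
lane 14->14/4=3, 14 mod 4=2
i=1  r:2·2+1->5  c:3
col: 2 vs 3

buggy=2 correct=3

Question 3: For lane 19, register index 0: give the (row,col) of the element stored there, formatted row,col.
L=19⇒gr=19>>2=4, th=19&3=3
[0]⇒row 3·2+0=6  col gr=4

6,4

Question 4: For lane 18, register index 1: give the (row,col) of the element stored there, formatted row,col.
5,4

L=18->gid=18>>2=4, tid=18&3=2
[1]->row 2·2+1=5  col gid=4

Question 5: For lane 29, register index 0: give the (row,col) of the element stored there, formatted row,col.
lane 29: g=7 (29/4), t=1 (29%4)
i=0: r=1*2+0=2, c=g=7

2,7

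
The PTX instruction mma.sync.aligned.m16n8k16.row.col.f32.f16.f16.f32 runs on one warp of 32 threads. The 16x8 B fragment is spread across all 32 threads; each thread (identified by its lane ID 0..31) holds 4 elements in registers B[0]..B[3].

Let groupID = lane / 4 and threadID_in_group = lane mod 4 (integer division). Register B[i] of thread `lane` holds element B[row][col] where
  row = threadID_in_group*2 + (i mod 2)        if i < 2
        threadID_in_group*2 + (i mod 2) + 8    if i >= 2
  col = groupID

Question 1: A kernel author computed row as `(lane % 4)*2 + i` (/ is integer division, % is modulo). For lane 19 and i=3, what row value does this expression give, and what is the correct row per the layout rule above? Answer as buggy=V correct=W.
`(lane % 4)*2 + i`[19,3]→9
lane 19: G=4 (19/4), T=3 (19%4)
i=3: r=3*2+1+8=15, c=G=4
row: 9 vs 15

buggy=9 correct=15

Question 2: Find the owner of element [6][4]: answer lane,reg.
c:4=>grp=4  r:6=>rB=0,tig=3,lo=0
L=4*4+3=19  i=0*2+0=0

19,0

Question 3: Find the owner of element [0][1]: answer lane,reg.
c=1->g=1  r=0->rb=0,t=0,b0=0
L=1*4+0=4  i=0*2+0=0

4,0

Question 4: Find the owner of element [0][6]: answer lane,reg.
24,0

c=6⇒gr=6  r=0⇒Rb=0,th=0,odd=0
L=6*4+0=24  i=0*2+0=0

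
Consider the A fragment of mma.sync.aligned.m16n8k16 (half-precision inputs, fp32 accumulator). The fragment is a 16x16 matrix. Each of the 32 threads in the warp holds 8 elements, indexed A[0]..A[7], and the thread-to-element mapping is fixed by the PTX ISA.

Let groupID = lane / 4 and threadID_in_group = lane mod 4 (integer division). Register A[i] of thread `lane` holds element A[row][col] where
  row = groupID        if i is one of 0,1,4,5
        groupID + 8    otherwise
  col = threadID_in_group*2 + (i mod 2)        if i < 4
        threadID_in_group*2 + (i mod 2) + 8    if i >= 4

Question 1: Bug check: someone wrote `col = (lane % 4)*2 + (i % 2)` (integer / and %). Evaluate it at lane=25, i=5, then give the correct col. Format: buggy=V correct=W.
buggy=3 correct=11

`(lane % 4)*2 + (i % 2)`[25,5]→3
lane 25: G=6 (25/4), T=1 (25%4)
i=5: r=6+0=6, c=1*2+1+8=11
col: 3 vs 11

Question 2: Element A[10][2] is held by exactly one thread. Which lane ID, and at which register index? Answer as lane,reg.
r=10⇒gr=2,Rb=1  c=2⇒Cb=0,th=1,odd=0
L=2*4+1=9  i=0*4+1*2+0=2

9,2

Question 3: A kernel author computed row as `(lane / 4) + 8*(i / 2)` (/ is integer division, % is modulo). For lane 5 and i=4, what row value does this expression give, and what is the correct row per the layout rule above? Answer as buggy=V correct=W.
buggy=17 correct=1

`(lane / 4) + 8*(i / 2)`[5,4]⇒17
lane 5: gr=1 (5/4), th=1 (5%4)
i=4: r=1+0=1, c=1*2+0+8=10
row: 17 vs 1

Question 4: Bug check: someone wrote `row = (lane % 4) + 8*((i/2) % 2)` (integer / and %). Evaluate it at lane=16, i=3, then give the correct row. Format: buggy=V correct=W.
buggy=8 correct=12

`(lane % 4) + 8*((i/2) % 2)`[16,3]->8
lane 16: gid=4 (16/4), tid=0 (16%4)
i=3: r=4+8=12, c=0*2+1+0=1
row: 8 vs 12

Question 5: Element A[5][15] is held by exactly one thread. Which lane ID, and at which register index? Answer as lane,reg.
r=5→G=5,rhi=0  c=15→chi=1,T=3,p=1
L=5*4+3=23  i=1*4+0*2+1=5

23,5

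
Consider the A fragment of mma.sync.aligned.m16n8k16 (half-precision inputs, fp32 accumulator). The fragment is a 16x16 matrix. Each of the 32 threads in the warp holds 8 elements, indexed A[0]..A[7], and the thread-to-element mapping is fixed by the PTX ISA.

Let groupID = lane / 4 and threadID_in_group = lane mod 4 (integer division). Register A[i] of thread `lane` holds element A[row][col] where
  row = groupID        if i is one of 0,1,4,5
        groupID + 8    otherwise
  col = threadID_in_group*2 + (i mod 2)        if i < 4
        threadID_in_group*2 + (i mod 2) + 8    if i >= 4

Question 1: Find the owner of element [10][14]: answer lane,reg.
11,6

r=10→G=2,rhi=1  c=14→chi=1,T=3,p=0
L=2*4+3=11  i=1*4+1*2+0=6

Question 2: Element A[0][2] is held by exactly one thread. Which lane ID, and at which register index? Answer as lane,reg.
1,0

r=0->g=0,rb=0  c=2->cb=0,t=1,b0=0
L=0*4+1=1  i=0*4+0*2+0=0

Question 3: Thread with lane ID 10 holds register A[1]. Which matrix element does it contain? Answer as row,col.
lane 10⇒10/4=2, 10 mod 4=2
i=1  r:2+0⇒2  c:2·2+1+0⇒5

2,5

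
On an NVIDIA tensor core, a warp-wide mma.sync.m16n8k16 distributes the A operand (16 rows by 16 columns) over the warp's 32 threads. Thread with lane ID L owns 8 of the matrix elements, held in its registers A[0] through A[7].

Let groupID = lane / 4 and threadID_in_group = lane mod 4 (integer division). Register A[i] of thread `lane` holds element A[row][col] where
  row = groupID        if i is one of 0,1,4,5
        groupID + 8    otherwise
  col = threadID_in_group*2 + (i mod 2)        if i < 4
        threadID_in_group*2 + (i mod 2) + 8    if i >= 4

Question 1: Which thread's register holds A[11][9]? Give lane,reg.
12,7

r:11=>grp=3,rB=1  c:9=>cB=1,tig=0,lo=1
L=3*4+0=12  i=1*4+1*2+1=7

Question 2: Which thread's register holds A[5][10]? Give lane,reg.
21,4

r=5->g=5,rb=0  c=10->cb=1,t=1,b0=0
L=5*4+1=21  i=1*4+0*2+0=4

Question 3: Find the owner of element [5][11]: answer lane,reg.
r=5->g=5,rb=0  c=11->cb=1,t=1,b0=1
L=5*4+1=21  i=1*4+0*2+1=5

21,5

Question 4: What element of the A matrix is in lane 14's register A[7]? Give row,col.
11,13

lane 14: g=3 (14/4), t=2 (14%4)
i=7: r=3+8=11, c=2*2+1+8=13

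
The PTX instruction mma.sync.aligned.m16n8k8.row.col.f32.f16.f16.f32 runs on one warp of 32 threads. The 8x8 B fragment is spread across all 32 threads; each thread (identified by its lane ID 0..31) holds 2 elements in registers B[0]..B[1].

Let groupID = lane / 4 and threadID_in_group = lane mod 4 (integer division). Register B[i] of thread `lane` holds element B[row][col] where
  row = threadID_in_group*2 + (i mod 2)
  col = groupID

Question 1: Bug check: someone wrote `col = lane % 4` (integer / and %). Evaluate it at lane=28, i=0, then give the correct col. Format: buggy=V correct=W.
buggy=0 correct=7

`lane % 4`[28,0]→0
L=28→G=28>>2=7, T=28&3=0
[0]→row 0·2+0=0  col G=7
col: 0 vs 7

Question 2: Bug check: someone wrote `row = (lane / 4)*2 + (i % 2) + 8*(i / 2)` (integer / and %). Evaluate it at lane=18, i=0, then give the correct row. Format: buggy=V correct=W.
buggy=8 correct=4

`(lane / 4)*2 + (i % 2) + 8*(i / 2)`[18,0]→8
18: G=4,T=2
[0] (2*2+0,4) = (4,4)
row: 8 vs 4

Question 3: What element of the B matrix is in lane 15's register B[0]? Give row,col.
6,3

lane 15: gid=3 (15/4), tid=3 (15%4)
i=0: r=3*2+0=6, c=gid=3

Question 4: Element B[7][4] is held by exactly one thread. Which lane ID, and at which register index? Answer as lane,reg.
19,1

c=4⇒gr=4  r=7⇒th=3,odd=1
L=4*4+3=19  i=1=1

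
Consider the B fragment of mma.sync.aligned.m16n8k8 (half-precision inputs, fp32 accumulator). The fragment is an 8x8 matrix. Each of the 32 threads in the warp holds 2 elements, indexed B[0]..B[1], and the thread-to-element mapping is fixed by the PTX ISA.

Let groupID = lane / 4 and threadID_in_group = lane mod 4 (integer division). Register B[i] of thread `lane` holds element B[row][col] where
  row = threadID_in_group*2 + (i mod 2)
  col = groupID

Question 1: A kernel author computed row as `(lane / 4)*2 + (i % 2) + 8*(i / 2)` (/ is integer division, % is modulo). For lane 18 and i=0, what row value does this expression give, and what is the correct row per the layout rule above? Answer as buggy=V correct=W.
`(lane / 4)*2 + (i % 2) + 8*(i / 2)`[18,0]->8
lane 18: g=4 (18/4), t=2 (18%4)
i=0: r=2*2+0=4, c=g=4
row: 8 vs 4

buggy=8 correct=4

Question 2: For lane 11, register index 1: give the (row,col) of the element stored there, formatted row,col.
lane 11: G=2 (11/4), T=3 (11%4)
i=1: r=3*2+1=7, c=G=2

7,2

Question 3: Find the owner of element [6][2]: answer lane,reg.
11,0

c=2->g=2  r=6->t=3,b0=0
L=2*4+3=11  i=0=0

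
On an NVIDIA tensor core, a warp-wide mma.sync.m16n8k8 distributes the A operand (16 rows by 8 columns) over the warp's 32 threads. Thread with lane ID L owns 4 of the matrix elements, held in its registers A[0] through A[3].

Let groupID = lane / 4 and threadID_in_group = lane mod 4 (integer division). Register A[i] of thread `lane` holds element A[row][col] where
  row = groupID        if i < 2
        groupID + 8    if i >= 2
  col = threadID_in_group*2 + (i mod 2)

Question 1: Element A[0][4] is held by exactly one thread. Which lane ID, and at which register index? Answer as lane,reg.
2,0

r:0=>grp=0,rB=0  c:4=>tig=2,lo=0
L=0*4+2=2  i=0*2+0=0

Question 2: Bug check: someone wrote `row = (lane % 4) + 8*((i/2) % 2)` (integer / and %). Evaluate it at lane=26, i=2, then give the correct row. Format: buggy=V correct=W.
`(lane % 4) + 8*((i/2) % 2)`[26,2]=>10
L=26=>grp=26>>2=6, tig=26&3=2
[2]=>row 6+8=14  col 2·2+0=4
row: 10 vs 14

buggy=10 correct=14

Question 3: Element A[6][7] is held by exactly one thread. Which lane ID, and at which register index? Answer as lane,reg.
r:6=>grp=6,rB=0  c:7=>tig=3,lo=1
L=6*4+3=27  i=0*2+1=1

27,1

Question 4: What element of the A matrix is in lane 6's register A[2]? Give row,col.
lane 6->6/4=1, 6 mod 4=2
i=2  r:1+8->9  c:2·2+0->4

9,4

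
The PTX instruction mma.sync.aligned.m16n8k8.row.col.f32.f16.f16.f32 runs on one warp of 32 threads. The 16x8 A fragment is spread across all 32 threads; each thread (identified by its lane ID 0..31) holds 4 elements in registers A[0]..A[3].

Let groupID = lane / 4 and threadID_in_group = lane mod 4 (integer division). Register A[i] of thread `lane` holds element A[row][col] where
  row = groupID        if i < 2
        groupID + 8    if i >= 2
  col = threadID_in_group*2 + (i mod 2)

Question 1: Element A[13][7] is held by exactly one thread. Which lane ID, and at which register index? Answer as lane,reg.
23,3

r:13=>grp=5,rB=1  c:7=>tig=3,lo=1
L=5*4+3=23  i=1*2+1=3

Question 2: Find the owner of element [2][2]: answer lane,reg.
9,0

r:2=>grp=2,rB=0  c:2=>tig=1,lo=0
L=2*4+1=9  i=0*2+0=0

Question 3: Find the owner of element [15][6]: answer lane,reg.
31,2

r=15→G=7,rhi=1  c=6→T=3,p=0
L=7*4+3=31  i=1*2+0=2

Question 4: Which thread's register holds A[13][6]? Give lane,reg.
23,2

r=13->g=5,rb=1  c=6->t=3,b0=0
L=5*4+3=23  i=1*2+0=2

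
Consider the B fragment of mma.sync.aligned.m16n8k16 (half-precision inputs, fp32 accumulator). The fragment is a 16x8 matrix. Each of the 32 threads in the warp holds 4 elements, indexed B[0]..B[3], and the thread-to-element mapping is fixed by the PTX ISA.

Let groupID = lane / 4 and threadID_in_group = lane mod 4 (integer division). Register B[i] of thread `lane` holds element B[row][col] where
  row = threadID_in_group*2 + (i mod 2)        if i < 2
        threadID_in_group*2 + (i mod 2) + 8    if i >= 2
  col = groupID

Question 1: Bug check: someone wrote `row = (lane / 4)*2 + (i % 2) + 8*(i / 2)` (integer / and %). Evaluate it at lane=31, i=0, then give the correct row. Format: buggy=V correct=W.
buggy=14 correct=6

`(lane / 4)*2 + (i % 2) + 8*(i / 2)`[31,0]→14
lane 31→31/4=7, 31 mod 4=3
i=0  r:2·3+0+0→6  c:7
row: 14 vs 6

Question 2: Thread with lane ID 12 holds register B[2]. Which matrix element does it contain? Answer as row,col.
lane 12->12/4=3, 12 mod 4=0
i=2  r:2·0+0+8->8  c:3

8,3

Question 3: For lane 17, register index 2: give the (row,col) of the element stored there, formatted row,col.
10,4

L=17->gid=17>>2=4, tid=17&3=1
[2]->row 1·2+0+8=10  col gid=4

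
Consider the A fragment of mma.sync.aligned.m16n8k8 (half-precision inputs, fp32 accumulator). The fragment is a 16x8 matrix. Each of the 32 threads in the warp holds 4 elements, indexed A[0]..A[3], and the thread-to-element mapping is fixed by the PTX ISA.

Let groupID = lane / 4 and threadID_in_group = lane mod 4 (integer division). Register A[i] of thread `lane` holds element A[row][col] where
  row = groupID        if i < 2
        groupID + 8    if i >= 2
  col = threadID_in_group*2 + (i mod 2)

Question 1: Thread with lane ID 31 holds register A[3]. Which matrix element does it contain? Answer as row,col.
15,7

L=31→G=31>>2=7, T=31&3=3
[3]→row 7+8=15  col 3·2+1=7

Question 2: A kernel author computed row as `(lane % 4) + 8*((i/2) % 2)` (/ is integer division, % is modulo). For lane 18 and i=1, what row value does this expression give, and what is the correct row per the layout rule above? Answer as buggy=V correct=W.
buggy=2 correct=4

`(lane % 4) + 8*((i/2) % 2)`[18,1]⇒2
L=18⇒gr=18>>2=4, th=18&3=2
[1]⇒row 4+0=4  col 2·2+1=5
row: 2 vs 4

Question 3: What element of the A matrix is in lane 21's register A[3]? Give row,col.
13,3

L=21->g=21>>2=5, t=21&3=1
[3]->row 5+8=13  col 1·2+1=3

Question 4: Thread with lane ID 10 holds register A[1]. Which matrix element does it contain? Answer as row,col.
lane 10->10/4=2, 10 mod 4=2
i=1  r:2+0->2  c:2·2+1->5

2,5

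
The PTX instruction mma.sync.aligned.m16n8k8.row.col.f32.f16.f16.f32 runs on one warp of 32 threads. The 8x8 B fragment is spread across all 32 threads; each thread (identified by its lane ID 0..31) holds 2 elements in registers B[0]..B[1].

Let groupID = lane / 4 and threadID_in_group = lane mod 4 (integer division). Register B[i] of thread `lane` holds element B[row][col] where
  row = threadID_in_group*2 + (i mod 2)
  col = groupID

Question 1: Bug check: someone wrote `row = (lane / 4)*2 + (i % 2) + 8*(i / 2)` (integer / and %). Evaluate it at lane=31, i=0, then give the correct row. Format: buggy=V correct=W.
buggy=14 correct=6

`(lane / 4)*2 + (i % 2) + 8*(i / 2)`[31,0]⇒14
lane 31: gr=7 (31/4), th=3 (31%4)
i=0: r=3*2+0=6, c=gr=7
row: 14 vs 6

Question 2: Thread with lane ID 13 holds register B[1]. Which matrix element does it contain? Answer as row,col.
lane 13=>13/4=3, 13 mod 4=1
i=1  r:2·1+1=>3  c:3

3,3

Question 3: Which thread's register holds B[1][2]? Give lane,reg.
8,1

c=2→G=2  r=1→T=0,p=1
L=2*4+0=8  i=1=1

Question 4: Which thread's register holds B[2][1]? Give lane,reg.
c:1=>grp=1  r:2=>tig=1,lo=0
L=1*4+1=5  i=0=0

5,0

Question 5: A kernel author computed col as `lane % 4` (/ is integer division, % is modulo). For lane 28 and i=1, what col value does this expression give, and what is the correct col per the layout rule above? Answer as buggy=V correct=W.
`lane % 4`[28,1]->0
lane 28: g=7 (28/4), t=0 (28%4)
i=1: r=0*2+1=1, c=g=7
col: 0 vs 7

buggy=0 correct=7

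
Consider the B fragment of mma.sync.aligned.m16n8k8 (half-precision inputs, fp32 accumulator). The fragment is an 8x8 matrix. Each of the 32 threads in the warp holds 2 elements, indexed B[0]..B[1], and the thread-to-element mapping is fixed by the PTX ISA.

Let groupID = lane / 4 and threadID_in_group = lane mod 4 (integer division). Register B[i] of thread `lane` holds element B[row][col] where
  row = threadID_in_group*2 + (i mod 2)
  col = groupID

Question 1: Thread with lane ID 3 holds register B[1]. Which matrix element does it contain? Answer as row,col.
7,0

3: gid=0,tid=3
[1] (3*2+1,0) = (7,0)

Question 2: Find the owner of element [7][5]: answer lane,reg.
23,1

c=5⇒gr=5  r=7⇒th=3,odd=1
L=5*4+3=23  i=1=1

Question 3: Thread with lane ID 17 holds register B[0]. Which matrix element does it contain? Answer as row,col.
2,4

17: G=4,T=1
[0] (1*2+0,4) = (2,4)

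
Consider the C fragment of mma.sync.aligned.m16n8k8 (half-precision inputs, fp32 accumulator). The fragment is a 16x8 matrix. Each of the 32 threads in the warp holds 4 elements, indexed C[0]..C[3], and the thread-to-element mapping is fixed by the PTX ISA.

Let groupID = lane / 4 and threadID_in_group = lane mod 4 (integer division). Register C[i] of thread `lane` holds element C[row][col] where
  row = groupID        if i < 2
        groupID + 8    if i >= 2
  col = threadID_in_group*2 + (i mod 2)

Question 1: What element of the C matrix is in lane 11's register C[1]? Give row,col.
L=11→G=11>>2=2, T=11&3=3
[1]→row 2+0=2  col 3·2+1=7

2,7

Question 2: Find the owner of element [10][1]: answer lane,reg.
r: 10->gid=2,r8=1  c: 1->tid=0,i&1=1
L=2*4+0=8  i=1*2+1=3

8,3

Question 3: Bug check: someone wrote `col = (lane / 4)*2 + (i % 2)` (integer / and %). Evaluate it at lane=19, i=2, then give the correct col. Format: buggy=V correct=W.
buggy=8 correct=6

`(lane / 4)*2 + (i % 2)`[19,2]->8
L=19->g=19>>2=4, t=19&3=3
[2]->row 4+8=12  col 3·2+0=6
col: 8 vs 6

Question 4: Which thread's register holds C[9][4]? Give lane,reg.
r: 9->gid=1,r8=1  c: 4->tid=2,i&1=0
L=1*4+2=6  i=1*2+0=2

6,2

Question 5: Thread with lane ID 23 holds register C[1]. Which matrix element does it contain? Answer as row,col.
L=23=>grp=23>>2=5, tig=23&3=3
[1]=>row 5+0=5  col 3·2+1=7

5,7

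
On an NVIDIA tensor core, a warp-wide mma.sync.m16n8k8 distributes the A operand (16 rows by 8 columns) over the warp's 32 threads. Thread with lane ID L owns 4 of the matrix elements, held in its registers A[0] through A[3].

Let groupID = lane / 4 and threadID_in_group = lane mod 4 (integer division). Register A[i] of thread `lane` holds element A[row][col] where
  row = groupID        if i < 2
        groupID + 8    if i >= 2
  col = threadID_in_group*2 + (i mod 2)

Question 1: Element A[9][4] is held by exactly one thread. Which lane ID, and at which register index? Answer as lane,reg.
6,2

r:9=>grp=1,rB=1  c:4=>tig=2,lo=0
L=1*4+2=6  i=1*2+0=2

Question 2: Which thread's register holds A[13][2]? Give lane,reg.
r=13->g=5,rb=1  c=2->t=1,b0=0
L=5*4+1=21  i=1*2+0=2

21,2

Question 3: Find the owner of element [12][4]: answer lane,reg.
r=12⇒gr=4,Rb=1  c=4⇒th=2,odd=0
L=4*4+2=18  i=1*2+0=2

18,2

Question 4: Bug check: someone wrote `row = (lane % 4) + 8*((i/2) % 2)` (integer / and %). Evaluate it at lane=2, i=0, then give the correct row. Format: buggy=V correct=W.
`(lane % 4) + 8*((i/2) % 2)`[2,0]->2
lane 2->2/4=0, 2 mod 4=2
i=0  r:0+0->0  c:2·2+0->4
row: 2 vs 0

buggy=2 correct=0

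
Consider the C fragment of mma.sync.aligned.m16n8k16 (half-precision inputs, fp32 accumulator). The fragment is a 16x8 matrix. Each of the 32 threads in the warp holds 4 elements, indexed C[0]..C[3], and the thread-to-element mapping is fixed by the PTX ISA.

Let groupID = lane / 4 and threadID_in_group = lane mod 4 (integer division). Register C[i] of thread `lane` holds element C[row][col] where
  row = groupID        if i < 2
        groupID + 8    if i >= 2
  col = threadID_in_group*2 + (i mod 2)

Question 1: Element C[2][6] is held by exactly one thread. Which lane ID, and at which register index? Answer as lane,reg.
11,0

r=2⇒gr=2,Rb=0  c=6⇒th=3,odd=0
L=2*4+3=11  i=0*2+0=0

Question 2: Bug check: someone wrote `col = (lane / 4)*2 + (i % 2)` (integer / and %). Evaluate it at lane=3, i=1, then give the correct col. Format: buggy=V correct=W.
buggy=1 correct=7

`(lane / 4)*2 + (i % 2)`[3,1]⇒1
3: gr=0,th=3
[1] (0+0,3*2+1) = (0,7)
col: 1 vs 7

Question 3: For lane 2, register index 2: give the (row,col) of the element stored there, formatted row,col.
L=2→G=2>>2=0, T=2&3=2
[2]→row 0+8=8  col 2·2+0=4

8,4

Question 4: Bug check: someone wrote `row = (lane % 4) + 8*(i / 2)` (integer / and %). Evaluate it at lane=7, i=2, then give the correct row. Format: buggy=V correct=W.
`(lane % 4) + 8*(i / 2)`[7,2]->11
7: gid=1,tid=3
[2] (1+8,3*2+0) = (9,6)
row: 11 vs 9

buggy=11 correct=9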